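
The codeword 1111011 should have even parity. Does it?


Number of 1s: 6

Yes, parity is correct (6 ones)


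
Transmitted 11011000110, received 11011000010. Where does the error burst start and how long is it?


XOR: 00000000100

Burst at position 8, length 1


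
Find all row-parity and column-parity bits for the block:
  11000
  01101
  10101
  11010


Row parities: 0111
Column parities: 11010

Row P: 0111, Col P: 11010, Corner: 1


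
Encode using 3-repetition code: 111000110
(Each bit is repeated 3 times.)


Each bit -> 3 copies

111111111000000000111111000


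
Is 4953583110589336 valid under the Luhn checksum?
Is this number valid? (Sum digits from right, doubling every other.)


Luhn sum = 72
72 mod 10 = 2

Invalid (Luhn sum mod 10 = 2)


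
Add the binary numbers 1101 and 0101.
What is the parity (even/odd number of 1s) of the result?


1101 = 13
0101 = 5
Sum = 18 = 10010
1s count = 2

even parity (2 ones in 10010)


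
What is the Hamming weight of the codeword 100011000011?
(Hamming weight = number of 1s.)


Counting 1s in 100011000011

5


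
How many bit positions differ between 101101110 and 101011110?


XOR: 000110000
Count of 1s: 2

2


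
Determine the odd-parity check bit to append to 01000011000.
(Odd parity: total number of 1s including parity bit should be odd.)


Number of 1s in data: 3
Parity bit: 0

0


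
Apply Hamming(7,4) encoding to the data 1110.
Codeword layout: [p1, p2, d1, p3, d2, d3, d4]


Parity bits: p1=0, p2=0, p3=0

0010110


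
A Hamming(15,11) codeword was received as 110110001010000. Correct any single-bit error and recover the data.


Syndrome = 0: no error detected

Data: 01001010000 (no errors)


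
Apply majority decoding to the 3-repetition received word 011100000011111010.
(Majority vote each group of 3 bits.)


Groups: 011, 100, 000, 011, 111, 010
Majority votes: 100110

100110


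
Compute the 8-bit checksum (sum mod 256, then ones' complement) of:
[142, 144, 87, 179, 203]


Sum = 755 mod 256 = 243
Complement = 12

12


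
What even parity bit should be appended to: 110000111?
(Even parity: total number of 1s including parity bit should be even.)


Number of 1s in data: 5
Parity bit: 1

1


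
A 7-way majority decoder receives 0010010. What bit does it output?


Ones: 2 out of 7
Threshold: 4

0 (2/7 voted 1)


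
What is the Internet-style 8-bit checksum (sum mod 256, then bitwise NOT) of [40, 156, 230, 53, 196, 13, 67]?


Sum = 755 mod 256 = 243
Complement = 12

12


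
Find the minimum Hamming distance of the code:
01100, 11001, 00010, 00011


Comparing all pairs, minimum distance: 1
Can detect 0 errors, correct 0 errors

1


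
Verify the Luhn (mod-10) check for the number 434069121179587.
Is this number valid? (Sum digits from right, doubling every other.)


Luhn sum = 72
72 mod 10 = 2

Invalid (Luhn sum mod 10 = 2)


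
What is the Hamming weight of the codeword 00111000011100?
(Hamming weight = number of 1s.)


Counting 1s in 00111000011100

6


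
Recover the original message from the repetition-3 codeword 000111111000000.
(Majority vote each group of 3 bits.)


Groups: 000, 111, 111, 000, 000
Majority votes: 01100

01100


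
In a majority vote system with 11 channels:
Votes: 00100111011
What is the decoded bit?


Ones: 6 out of 11
Threshold: 6

1 (6/11 voted 1)


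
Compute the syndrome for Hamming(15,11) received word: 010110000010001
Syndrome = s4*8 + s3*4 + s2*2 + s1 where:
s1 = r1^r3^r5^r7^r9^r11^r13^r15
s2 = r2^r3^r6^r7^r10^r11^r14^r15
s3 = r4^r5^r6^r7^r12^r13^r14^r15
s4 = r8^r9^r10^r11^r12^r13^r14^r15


s1=1, s2=1, s3=1, s4=0

Syndrome = 7 (error at position 7)


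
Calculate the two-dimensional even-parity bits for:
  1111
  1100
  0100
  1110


Row parities: 0011
Column parities: 1001

Row P: 0011, Col P: 1001, Corner: 0


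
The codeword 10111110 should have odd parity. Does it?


Number of 1s: 6

No, parity error (6 ones)


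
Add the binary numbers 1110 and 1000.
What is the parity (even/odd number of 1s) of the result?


1110 = 14
1000 = 8
Sum = 22 = 10110
1s count = 3

odd parity (3 ones in 10110)


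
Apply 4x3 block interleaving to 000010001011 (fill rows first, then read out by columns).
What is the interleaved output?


Matrix:
  000
  010
  001
  011
Read columns: 000001010011

000001010011


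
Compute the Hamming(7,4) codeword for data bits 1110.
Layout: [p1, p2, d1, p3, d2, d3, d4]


Parity bits: p1=0, p2=0, p3=0

0010110


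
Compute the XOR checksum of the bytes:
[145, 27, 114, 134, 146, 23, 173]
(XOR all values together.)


XOR chain: 145 ^ 27 ^ 114 ^ 134 ^ 146 ^ 23 ^ 173 = 86

86


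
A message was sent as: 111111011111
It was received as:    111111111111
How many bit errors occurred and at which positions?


XOR: 000000100000

1 error(s) at position(s): 6


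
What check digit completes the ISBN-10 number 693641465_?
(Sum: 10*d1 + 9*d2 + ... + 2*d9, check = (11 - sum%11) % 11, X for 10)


Weighted sum: 280
280 mod 11 = 5

Check digit: 6


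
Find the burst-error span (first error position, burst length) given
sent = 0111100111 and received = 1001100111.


XOR: 1110000000

Burst at position 0, length 3


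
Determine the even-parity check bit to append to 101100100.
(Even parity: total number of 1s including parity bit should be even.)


Number of 1s in data: 4
Parity bit: 0

0


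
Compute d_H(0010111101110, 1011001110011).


XOR: 1001110011101
Count of 1s: 8

8


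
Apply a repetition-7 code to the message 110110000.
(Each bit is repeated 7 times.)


Each bit -> 7 copies

111111111111110000000111111111111110000000000000000000000000000


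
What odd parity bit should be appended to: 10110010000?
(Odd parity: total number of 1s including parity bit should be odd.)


Number of 1s in data: 4
Parity bit: 1

1


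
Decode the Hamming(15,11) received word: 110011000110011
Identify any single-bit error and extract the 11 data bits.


Syndrome = 0: no error detected

Data: 01100110011 (no errors)


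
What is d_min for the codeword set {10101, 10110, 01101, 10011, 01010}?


Comparing all pairs, minimum distance: 2
Can detect 1 errors, correct 0 errors

2


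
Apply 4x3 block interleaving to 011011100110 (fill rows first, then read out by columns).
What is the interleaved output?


Matrix:
  011
  011
  100
  110
Read columns: 001111011100

001111011100


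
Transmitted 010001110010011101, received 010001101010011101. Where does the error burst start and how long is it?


XOR: 000000011000000000

Burst at position 7, length 2


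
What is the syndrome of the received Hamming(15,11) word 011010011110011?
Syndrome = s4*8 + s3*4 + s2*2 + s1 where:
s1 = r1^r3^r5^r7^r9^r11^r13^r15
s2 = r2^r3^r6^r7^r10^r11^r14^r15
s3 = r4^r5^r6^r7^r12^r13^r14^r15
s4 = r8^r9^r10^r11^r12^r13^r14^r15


s1=1, s2=0, s3=1, s4=0

Syndrome = 5 (error at position 5)


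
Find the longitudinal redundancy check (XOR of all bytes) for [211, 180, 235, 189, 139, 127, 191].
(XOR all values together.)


XOR chain: 211 ^ 180 ^ 235 ^ 189 ^ 139 ^ 127 ^ 191 = 122

122


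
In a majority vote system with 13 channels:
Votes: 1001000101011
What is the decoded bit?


Ones: 6 out of 13
Threshold: 7

0 (6/13 voted 1)


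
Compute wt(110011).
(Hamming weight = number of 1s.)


Counting 1s in 110011

4


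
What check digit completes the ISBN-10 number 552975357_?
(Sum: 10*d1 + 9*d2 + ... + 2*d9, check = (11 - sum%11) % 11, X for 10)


Weighted sum: 282
282 mod 11 = 7

Check digit: 4


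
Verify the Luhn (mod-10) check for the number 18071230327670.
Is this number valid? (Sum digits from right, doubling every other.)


Luhn sum = 51
51 mod 10 = 1

Invalid (Luhn sum mod 10 = 1)


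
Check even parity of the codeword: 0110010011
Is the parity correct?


Number of 1s: 5

No, parity error (5 ones)


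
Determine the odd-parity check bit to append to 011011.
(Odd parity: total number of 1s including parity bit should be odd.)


Number of 1s in data: 4
Parity bit: 1

1


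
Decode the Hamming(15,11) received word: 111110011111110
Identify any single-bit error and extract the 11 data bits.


Syndrome = 14: error at position 14

Data: 11001111100 (corrected bit 14)


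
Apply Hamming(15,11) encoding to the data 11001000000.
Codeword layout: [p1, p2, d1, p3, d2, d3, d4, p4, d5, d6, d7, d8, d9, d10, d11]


Parity bits: p1=1, p2=1, p3=1, p4=1

111110011000000


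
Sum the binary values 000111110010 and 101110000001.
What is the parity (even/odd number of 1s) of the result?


000111110010 = 498
101110000001 = 2945
Sum = 3443 = 110101110011
1s count = 8

even parity (8 ones in 110101110011)


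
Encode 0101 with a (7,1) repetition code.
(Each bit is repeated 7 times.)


Each bit -> 7 copies

0000000111111100000001111111


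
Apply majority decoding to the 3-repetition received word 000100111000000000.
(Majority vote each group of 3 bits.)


Groups: 000, 100, 111, 000, 000, 000
Majority votes: 001000

001000


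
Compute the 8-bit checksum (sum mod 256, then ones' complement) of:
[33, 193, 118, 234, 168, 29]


Sum = 775 mod 256 = 7
Complement = 248

248


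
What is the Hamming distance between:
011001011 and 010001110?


XOR: 001000101
Count of 1s: 3

3


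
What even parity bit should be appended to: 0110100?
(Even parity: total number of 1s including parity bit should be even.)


Number of 1s in data: 3
Parity bit: 1

1


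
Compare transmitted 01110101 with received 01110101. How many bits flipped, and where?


XOR: 00000000

0 errors (received matches sent)


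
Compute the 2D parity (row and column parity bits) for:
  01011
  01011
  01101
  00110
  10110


Row parities: 11101
Column parities: 11101

Row P: 11101, Col P: 11101, Corner: 0


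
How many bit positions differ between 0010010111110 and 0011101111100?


XOR: 0001111000010
Count of 1s: 5

5


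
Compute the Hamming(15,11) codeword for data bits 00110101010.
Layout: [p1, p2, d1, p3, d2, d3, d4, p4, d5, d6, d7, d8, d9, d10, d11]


Parity bits: p1=1, p2=0, p3=0, p4=1

100001110101010


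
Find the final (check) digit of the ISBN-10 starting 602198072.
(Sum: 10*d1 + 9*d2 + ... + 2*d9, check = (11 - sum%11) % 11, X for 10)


Weighted sum: 202
202 mod 11 = 4

Check digit: 7


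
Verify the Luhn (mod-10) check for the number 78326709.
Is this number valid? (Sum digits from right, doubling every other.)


Luhn sum = 40
40 mod 10 = 0

Valid (Luhn sum mod 10 = 0)


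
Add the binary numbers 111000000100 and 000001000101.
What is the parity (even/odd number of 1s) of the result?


111000000100 = 3588
000001000101 = 69
Sum = 3657 = 111001001001
1s count = 6

even parity (6 ones in 111001001001)


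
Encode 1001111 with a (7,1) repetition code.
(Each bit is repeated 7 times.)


Each bit -> 7 copies

1111111000000000000001111111111111111111111111111


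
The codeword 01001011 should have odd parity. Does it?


Number of 1s: 4

No, parity error (4 ones)


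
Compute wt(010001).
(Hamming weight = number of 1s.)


Counting 1s in 010001

2


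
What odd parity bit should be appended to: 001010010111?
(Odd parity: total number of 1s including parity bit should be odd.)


Number of 1s in data: 6
Parity bit: 1

1


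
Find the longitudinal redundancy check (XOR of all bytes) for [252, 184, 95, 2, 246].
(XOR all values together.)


XOR chain: 252 ^ 184 ^ 95 ^ 2 ^ 246 = 239

239


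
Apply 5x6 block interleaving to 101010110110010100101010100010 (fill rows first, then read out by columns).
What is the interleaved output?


Matrix:
  101010
  110110
  010100
  101010
  100010
Read columns: 110110110010010011001101100000

110110110010010011001101100000


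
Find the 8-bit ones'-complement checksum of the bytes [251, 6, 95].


Sum = 352 mod 256 = 96
Complement = 159

159


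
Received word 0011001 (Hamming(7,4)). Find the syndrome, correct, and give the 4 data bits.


Syndrome = 0: no error detected

Data: 1001 (no errors)


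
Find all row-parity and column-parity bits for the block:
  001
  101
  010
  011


Row parities: 1010
Column parities: 101

Row P: 1010, Col P: 101, Corner: 0


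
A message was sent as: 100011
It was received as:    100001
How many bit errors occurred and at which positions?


XOR: 000010

1 error(s) at position(s): 4


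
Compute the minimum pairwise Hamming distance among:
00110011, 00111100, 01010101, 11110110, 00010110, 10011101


Comparing all pairs, minimum distance: 3
Can detect 2 errors, correct 1 errors

3


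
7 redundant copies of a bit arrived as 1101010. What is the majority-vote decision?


Ones: 4 out of 7
Threshold: 4

1 (4/7 voted 1)


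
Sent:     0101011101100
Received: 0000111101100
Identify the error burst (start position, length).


XOR: 0101100000000

Burst at position 1, length 4


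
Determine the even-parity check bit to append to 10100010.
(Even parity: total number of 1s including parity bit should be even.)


Number of 1s in data: 3
Parity bit: 1

1


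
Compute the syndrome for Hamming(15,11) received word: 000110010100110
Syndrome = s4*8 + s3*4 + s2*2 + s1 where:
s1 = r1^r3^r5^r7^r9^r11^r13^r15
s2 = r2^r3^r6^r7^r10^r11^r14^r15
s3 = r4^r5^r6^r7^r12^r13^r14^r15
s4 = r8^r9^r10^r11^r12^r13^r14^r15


s1=0, s2=0, s3=0, s4=0

Syndrome = 0 (no error)


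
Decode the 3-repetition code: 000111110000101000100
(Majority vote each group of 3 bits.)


Groups: 000, 111, 110, 000, 101, 000, 100
Majority votes: 0110100

0110100


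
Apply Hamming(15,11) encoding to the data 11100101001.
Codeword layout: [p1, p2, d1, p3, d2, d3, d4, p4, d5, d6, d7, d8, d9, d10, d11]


Parity bits: p1=1, p2=0, p3=0, p4=1

101011010101001


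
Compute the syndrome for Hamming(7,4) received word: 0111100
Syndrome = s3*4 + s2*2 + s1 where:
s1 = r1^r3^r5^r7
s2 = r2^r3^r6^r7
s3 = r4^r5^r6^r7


s1=0, s2=0, s3=0

Syndrome = 0 (no error)


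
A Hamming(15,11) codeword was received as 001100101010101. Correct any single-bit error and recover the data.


Syndrome = 0: no error detected

Data: 10011010101 (no errors)


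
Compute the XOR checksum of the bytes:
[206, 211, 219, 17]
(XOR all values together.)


XOR chain: 206 ^ 211 ^ 219 ^ 17 = 215

215


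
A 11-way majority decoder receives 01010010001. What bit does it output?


Ones: 4 out of 11
Threshold: 6

0 (4/11 voted 1)


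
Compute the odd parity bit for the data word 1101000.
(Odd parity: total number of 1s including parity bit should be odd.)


Number of 1s in data: 3
Parity bit: 0

0


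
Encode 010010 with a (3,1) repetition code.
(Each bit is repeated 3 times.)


Each bit -> 3 copies

000111000000111000


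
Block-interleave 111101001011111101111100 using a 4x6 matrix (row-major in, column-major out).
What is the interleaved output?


Matrix:
  111101
  001011
  111101
  111100
Read columns: 101110111111101101001110

101110111111101101001110


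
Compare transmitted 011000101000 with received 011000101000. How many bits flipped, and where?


XOR: 000000000000

0 errors (received matches sent)


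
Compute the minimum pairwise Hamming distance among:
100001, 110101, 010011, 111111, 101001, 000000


Comparing all pairs, minimum distance: 1
Can detect 0 errors, correct 0 errors

1


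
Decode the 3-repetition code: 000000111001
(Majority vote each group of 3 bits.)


Groups: 000, 000, 111, 001
Majority votes: 0010

0010


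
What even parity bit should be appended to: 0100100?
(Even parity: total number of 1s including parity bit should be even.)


Number of 1s in data: 2
Parity bit: 0

0


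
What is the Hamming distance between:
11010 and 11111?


XOR: 00101
Count of 1s: 2

2


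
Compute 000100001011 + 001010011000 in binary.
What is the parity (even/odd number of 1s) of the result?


000100001011 = 267
001010011000 = 664
Sum = 931 = 1110100011
1s count = 6

even parity (6 ones in 1110100011)


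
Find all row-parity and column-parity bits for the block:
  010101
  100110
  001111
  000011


Row parities: 1100
Column parities: 111111

Row P: 1100, Col P: 111111, Corner: 0


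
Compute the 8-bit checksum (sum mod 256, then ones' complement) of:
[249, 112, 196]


Sum = 557 mod 256 = 45
Complement = 210

210


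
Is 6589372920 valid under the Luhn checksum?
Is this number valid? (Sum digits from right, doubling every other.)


Luhn sum = 54
54 mod 10 = 4

Invalid (Luhn sum mod 10 = 4)


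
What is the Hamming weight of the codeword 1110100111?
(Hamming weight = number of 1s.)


Counting 1s in 1110100111

7


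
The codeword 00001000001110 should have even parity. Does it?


Number of 1s: 4

Yes, parity is correct (4 ones)


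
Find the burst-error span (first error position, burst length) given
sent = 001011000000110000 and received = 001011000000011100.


XOR: 000000000000101100

Burst at position 12, length 4


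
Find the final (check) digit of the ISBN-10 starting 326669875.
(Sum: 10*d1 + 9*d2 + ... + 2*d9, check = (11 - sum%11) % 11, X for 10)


Weighted sum: 282
282 mod 11 = 7

Check digit: 4


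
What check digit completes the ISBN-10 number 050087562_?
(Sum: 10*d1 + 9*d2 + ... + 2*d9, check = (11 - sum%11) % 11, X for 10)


Weighted sum: 170
170 mod 11 = 5

Check digit: 6


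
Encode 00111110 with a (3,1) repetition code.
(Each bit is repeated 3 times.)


Each bit -> 3 copies

000000111111111111111000


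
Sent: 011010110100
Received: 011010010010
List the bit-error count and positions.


XOR: 000000100110

3 error(s) at position(s): 6, 9, 10


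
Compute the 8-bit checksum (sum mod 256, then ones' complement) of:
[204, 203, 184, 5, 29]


Sum = 625 mod 256 = 113
Complement = 142

142


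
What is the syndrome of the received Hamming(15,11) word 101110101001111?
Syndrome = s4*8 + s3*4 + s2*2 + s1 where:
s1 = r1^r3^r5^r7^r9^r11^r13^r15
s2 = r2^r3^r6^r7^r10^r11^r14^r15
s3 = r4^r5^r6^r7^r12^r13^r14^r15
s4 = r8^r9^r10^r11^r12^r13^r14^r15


s1=1, s2=0, s3=1, s4=1

Syndrome = 13 (error at position 13)


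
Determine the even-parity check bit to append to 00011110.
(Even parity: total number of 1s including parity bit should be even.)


Number of 1s in data: 4
Parity bit: 0

0


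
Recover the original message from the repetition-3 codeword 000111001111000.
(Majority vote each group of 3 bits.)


Groups: 000, 111, 001, 111, 000
Majority votes: 01010

01010


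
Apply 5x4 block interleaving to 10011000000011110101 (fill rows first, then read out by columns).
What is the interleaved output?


Matrix:
  1001
  1000
  0000
  1111
  0101
Read columns: 11010000110001010011

11010000110001010011


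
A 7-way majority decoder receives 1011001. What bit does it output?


Ones: 4 out of 7
Threshold: 4

1 (4/7 voted 1)


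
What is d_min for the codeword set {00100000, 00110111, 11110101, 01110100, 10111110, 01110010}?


Comparing all pairs, minimum distance: 2
Can detect 1 errors, correct 0 errors

2


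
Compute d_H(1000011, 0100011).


XOR: 1100000
Count of 1s: 2

2


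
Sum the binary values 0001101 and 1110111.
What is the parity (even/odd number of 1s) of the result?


0001101 = 13
1110111 = 119
Sum = 132 = 10000100
1s count = 2

even parity (2 ones in 10000100)


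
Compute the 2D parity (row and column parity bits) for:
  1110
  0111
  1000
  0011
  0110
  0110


Row parities: 111000
Column parities: 0010

Row P: 111000, Col P: 0010, Corner: 1


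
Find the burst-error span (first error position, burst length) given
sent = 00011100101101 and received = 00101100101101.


XOR: 00110000000000

Burst at position 2, length 2


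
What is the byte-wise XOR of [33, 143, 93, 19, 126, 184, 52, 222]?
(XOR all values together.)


XOR chain: 33 ^ 143 ^ 93 ^ 19 ^ 126 ^ 184 ^ 52 ^ 222 = 204

204


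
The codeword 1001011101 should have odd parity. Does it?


Number of 1s: 6

No, parity error (6 ones)


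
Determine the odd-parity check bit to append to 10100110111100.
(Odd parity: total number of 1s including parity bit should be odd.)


Number of 1s in data: 8
Parity bit: 1

1


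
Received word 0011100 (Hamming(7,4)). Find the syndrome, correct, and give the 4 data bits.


Syndrome = 2: error at position 2

Data: 1100 (corrected bit 2)


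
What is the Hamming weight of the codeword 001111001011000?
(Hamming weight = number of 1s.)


Counting 1s in 001111001011000

7


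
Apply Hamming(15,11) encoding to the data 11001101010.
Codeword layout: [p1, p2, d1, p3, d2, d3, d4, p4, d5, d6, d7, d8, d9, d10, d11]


Parity bits: p1=1, p2=1, p3=1, p4=0

111110001101010


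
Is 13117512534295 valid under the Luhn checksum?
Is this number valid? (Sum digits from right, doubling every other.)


Luhn sum = 50
50 mod 10 = 0

Valid (Luhn sum mod 10 = 0)


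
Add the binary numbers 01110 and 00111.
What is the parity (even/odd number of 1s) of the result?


01110 = 14
00111 = 7
Sum = 21 = 10101
1s count = 3

odd parity (3 ones in 10101)


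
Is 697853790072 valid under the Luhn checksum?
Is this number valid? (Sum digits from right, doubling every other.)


Luhn sum = 50
50 mod 10 = 0

Valid (Luhn sum mod 10 = 0)


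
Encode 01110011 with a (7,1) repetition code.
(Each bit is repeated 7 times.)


Each bit -> 7 copies

00000001111111111111111111110000000000000011111111111111


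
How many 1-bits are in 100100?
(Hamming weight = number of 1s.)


Counting 1s in 100100

2


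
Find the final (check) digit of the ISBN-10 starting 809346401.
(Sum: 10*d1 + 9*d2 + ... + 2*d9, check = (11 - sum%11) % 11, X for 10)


Weighted sum: 245
245 mod 11 = 3

Check digit: 8


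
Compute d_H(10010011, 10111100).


XOR: 00101111
Count of 1s: 5

5


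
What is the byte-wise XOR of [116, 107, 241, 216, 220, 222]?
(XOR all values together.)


XOR chain: 116 ^ 107 ^ 241 ^ 216 ^ 220 ^ 222 = 52

52


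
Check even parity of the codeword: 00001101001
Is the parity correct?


Number of 1s: 4

Yes, parity is correct (4 ones)


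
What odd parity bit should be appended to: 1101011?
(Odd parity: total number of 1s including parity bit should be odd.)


Number of 1s in data: 5
Parity bit: 0

0


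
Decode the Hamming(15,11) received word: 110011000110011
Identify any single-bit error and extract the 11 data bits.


Syndrome = 0: no error detected

Data: 01100110011 (no errors)


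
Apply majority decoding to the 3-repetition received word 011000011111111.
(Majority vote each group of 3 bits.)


Groups: 011, 000, 011, 111, 111
Majority votes: 10111

10111


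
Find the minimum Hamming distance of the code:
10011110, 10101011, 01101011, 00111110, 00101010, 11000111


Comparing all pairs, minimum distance: 2
Can detect 1 errors, correct 0 errors

2


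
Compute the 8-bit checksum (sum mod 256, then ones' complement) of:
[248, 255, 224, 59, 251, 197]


Sum = 1234 mod 256 = 210
Complement = 45

45


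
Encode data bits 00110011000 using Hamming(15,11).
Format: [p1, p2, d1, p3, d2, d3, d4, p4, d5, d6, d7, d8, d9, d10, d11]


Parity bits: p1=0, p2=1, p3=1, p4=0

010101100011000


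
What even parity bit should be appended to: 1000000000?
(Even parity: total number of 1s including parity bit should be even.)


Number of 1s in data: 1
Parity bit: 1

1


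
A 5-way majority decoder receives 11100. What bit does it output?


Ones: 3 out of 5
Threshold: 3

1 (3/5 voted 1)


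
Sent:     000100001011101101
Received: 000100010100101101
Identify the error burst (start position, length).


XOR: 000000011111000000

Burst at position 7, length 5


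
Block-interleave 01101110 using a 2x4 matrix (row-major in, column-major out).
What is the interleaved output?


Matrix:
  0110
  1110
Read columns: 01111100

01111100


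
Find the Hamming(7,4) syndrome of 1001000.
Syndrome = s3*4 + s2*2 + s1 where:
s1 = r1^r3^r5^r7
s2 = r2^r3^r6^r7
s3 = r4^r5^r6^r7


s1=1, s2=0, s3=1

Syndrome = 5 (error at position 5)


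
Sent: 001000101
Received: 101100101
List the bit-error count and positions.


XOR: 100100000

2 error(s) at position(s): 0, 3


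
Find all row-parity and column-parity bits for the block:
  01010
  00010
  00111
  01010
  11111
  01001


Row parities: 011010
Column parities: 10011

Row P: 011010, Col P: 10011, Corner: 1


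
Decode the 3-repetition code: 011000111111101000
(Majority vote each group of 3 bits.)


Groups: 011, 000, 111, 111, 101, 000
Majority votes: 101110

101110


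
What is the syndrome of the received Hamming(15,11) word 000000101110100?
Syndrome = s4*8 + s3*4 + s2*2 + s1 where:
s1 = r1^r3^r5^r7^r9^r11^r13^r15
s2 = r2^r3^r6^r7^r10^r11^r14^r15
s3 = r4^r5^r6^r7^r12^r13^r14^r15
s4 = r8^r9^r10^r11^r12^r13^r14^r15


s1=0, s2=1, s3=0, s4=0

Syndrome = 2 (error at position 2)


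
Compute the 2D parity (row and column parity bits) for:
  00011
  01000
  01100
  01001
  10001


Row parities: 01000
Column parities: 11111

Row P: 01000, Col P: 11111, Corner: 1


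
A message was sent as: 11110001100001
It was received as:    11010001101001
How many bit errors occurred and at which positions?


XOR: 00100000001000

2 error(s) at position(s): 2, 10


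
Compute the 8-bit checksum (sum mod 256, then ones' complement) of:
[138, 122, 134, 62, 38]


Sum = 494 mod 256 = 238
Complement = 17

17


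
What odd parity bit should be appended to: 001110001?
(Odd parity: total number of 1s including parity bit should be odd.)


Number of 1s in data: 4
Parity bit: 1

1


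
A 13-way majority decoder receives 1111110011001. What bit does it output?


Ones: 9 out of 13
Threshold: 7

1 (9/13 voted 1)


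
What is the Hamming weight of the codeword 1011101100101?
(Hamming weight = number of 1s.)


Counting 1s in 1011101100101

8


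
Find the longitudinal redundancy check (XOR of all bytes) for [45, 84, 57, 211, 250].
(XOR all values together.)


XOR chain: 45 ^ 84 ^ 57 ^ 211 ^ 250 = 105

105


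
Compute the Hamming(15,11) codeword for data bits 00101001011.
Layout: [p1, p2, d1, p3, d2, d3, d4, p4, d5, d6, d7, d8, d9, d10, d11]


Parity bits: p1=0, p2=1, p3=0, p4=0

010001001001011


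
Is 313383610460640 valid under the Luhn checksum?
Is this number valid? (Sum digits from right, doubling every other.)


Luhn sum = 64
64 mod 10 = 4

Invalid (Luhn sum mod 10 = 4)


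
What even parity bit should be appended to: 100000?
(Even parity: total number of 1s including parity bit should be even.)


Number of 1s in data: 1
Parity bit: 1

1


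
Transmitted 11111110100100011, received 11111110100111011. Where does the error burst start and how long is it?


XOR: 00000000000011000

Burst at position 12, length 2


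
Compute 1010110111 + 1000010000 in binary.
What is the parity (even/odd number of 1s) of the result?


1010110111 = 695
1000010000 = 528
Sum = 1223 = 10011000111
1s count = 6

even parity (6 ones in 10011000111)


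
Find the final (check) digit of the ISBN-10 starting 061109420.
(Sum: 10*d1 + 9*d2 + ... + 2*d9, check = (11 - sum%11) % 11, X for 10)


Weighted sum: 136
136 mod 11 = 4

Check digit: 7


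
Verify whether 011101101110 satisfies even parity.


Number of 1s: 8

Yes, parity is correct (8 ones)


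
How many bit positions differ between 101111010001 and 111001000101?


XOR: 010110010100
Count of 1s: 5

5


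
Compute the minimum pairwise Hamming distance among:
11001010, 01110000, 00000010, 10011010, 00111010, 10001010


Comparing all pairs, minimum distance: 1
Can detect 0 errors, correct 0 errors

1


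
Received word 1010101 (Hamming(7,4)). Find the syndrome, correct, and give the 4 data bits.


Syndrome = 0: no error detected

Data: 1101 (no errors)


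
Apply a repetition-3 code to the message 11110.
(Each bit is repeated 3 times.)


Each bit -> 3 copies

111111111111000


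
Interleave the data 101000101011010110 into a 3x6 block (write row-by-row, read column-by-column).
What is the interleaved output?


Matrix:
  101000
  101011
  010110
Read columns: 110001110001011010

110001110001011010


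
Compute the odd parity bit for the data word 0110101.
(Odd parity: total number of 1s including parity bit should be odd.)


Number of 1s in data: 4
Parity bit: 1

1


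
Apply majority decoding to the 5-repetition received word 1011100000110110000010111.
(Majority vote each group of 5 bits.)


Groups: 10111, 00000, 11011, 00000, 10111
Majority votes: 10101

10101


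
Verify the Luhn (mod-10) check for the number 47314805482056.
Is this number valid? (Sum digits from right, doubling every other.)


Luhn sum = 70
70 mod 10 = 0

Valid (Luhn sum mod 10 = 0)


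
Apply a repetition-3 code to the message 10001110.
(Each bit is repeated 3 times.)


Each bit -> 3 copies

111000000000111111111000


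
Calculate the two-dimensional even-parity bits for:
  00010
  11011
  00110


Row parities: 100
Column parities: 11111

Row P: 100, Col P: 11111, Corner: 1


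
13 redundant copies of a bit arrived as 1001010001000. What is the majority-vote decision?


Ones: 4 out of 13
Threshold: 7

0 (4/13 voted 1)


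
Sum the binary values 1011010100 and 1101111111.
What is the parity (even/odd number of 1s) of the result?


1011010100 = 724
1101111111 = 895
Sum = 1619 = 11001010011
1s count = 6

even parity (6 ones in 11001010011)


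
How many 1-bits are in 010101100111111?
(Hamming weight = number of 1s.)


Counting 1s in 010101100111111

10


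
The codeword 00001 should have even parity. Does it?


Number of 1s: 1

No, parity error (1 ones)


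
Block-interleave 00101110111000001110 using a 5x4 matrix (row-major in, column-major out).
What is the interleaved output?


Matrix:
  0010
  1110
  1110
  0000
  1110
Read columns: 01101011011110100000

01101011011110100000


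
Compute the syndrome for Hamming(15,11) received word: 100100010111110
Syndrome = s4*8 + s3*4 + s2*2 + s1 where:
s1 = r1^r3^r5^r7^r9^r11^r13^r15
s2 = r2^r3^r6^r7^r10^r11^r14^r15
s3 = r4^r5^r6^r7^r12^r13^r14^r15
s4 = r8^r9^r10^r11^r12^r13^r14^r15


s1=1, s2=1, s3=0, s4=0

Syndrome = 3 (error at position 3)


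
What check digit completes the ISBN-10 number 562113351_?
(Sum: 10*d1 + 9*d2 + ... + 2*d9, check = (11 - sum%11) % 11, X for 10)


Weighted sum: 177
177 mod 11 = 1

Check digit: X


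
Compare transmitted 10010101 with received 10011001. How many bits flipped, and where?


XOR: 00001100

2 error(s) at position(s): 4, 5


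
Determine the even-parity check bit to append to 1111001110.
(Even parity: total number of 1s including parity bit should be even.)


Number of 1s in data: 7
Parity bit: 1

1


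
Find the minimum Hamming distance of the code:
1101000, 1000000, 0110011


Comparing all pairs, minimum distance: 2
Can detect 1 errors, correct 0 errors

2


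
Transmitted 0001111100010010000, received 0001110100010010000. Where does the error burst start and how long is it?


XOR: 0000001000000000000

Burst at position 6, length 1


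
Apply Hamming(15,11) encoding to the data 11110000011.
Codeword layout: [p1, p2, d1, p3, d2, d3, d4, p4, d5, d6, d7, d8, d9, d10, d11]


Parity bits: p1=0, p2=1, p3=1, p4=0

011111100000011


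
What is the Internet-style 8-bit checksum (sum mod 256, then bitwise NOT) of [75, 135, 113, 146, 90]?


Sum = 559 mod 256 = 47
Complement = 208

208


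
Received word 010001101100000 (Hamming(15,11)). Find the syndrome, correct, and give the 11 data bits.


Syndrome = 0: no error detected

Data: 00111100000 (no errors)


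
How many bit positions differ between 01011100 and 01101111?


XOR: 00110011
Count of 1s: 4

4


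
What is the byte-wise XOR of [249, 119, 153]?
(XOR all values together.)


XOR chain: 249 ^ 119 ^ 153 = 23

23


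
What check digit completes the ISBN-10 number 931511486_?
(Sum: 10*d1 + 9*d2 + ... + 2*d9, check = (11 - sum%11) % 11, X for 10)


Weighted sum: 223
223 mod 11 = 3

Check digit: 8


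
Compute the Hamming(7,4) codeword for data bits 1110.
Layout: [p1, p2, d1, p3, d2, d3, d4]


Parity bits: p1=0, p2=0, p3=0

0010110


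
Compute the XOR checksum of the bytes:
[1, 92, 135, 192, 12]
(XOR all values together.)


XOR chain: 1 ^ 92 ^ 135 ^ 192 ^ 12 = 22

22


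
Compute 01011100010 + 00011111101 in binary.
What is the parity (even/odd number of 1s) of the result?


01011100010 = 738
00011111101 = 253
Sum = 991 = 1111011111
1s count = 9

odd parity (9 ones in 1111011111)


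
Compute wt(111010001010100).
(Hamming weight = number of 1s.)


Counting 1s in 111010001010100

7


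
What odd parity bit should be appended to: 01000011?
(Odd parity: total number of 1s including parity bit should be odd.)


Number of 1s in data: 3
Parity bit: 0

0


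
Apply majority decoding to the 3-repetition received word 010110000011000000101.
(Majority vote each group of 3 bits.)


Groups: 010, 110, 000, 011, 000, 000, 101
Majority votes: 0101001

0101001


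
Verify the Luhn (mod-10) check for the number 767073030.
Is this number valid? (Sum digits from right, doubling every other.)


Luhn sum = 36
36 mod 10 = 6

Invalid (Luhn sum mod 10 = 6)


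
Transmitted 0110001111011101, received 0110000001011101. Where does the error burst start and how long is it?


XOR: 0000001110000000

Burst at position 6, length 3


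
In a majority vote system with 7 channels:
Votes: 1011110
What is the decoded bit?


Ones: 5 out of 7
Threshold: 4

1 (5/7 voted 1)


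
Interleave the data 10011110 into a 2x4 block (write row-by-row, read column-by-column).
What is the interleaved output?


Matrix:
  1001
  1110
Read columns: 11010110

11010110


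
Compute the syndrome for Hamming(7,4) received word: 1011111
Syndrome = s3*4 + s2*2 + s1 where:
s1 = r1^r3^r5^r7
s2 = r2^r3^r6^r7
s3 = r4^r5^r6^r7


s1=0, s2=1, s3=0

Syndrome = 2 (error at position 2)


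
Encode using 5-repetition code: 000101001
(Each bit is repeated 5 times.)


Each bit -> 5 copies

000000000000000111110000011111000000000011111


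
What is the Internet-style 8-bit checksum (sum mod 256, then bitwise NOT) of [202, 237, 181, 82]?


Sum = 702 mod 256 = 190
Complement = 65

65


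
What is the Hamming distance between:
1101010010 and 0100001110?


XOR: 1001011100
Count of 1s: 5

5


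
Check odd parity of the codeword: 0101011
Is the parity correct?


Number of 1s: 4

No, parity error (4 ones)


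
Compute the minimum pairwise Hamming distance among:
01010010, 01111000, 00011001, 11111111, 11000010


Comparing all pairs, minimum distance: 2
Can detect 1 errors, correct 0 errors

2


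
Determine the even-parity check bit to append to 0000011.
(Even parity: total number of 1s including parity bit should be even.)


Number of 1s in data: 2
Parity bit: 0

0


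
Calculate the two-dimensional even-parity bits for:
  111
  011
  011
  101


Row parities: 1000
Column parities: 010

Row P: 1000, Col P: 010, Corner: 1


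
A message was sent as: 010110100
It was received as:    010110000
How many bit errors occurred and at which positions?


XOR: 000000100

1 error(s) at position(s): 6


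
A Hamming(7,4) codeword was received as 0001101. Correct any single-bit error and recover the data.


Syndrome = 6: error at position 6

Data: 0111 (corrected bit 6)


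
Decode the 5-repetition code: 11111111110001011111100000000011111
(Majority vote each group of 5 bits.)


Groups: 11111, 11111, 00010, 11111, 10000, 00000, 11111
Majority votes: 1101001

1101001


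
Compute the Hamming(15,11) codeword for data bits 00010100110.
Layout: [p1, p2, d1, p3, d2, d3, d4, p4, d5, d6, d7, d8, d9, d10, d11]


Parity bits: p1=0, p2=1, p3=1, p4=1

010100110100110


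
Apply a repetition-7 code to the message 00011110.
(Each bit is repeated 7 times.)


Each bit -> 7 copies

00000000000000000000011111111111111111111111111110000000


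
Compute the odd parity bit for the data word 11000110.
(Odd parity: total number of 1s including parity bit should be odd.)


Number of 1s in data: 4
Parity bit: 1

1


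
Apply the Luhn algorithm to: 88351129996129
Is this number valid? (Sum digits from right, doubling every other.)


Luhn sum = 77
77 mod 10 = 7

Invalid (Luhn sum mod 10 = 7)


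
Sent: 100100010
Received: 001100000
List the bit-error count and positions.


XOR: 101000010

3 error(s) at position(s): 0, 2, 7


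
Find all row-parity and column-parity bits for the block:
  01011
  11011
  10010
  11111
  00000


Row parities: 10010
Column parities: 11101

Row P: 10010, Col P: 11101, Corner: 0


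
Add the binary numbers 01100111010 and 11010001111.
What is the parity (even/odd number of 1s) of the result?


01100111010 = 826
11010001111 = 1679
Sum = 2505 = 100111001001
1s count = 6

even parity (6 ones in 100111001001)


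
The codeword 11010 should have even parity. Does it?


Number of 1s: 3

No, parity error (3 ones)


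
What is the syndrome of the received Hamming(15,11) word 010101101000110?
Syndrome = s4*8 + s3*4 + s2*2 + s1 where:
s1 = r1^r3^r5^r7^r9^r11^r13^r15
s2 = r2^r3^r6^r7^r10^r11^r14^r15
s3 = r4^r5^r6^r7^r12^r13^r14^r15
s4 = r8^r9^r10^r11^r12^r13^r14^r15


s1=1, s2=0, s3=1, s4=1

Syndrome = 13 (error at position 13)


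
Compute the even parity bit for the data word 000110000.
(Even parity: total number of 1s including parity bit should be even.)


Number of 1s in data: 2
Parity bit: 0

0


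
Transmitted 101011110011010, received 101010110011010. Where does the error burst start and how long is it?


XOR: 000001000000000

Burst at position 5, length 1


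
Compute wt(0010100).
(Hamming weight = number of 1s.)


Counting 1s in 0010100

2


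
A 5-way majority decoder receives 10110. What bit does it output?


Ones: 3 out of 5
Threshold: 3

1 (3/5 voted 1)


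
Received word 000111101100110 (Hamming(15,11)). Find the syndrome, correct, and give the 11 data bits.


Syndrome = 0: no error detected

Data: 01111100110 (no errors)


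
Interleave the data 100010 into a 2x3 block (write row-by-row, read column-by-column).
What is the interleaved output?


Matrix:
  100
  010
Read columns: 100100

100100


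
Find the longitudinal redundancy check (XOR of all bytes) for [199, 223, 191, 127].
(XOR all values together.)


XOR chain: 199 ^ 223 ^ 191 ^ 127 = 216

216


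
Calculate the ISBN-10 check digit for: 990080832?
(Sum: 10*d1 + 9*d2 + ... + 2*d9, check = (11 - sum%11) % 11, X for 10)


Weighted sum: 264
264 mod 11 = 0

Check digit: 0


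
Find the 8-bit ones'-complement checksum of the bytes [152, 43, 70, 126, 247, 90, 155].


Sum = 883 mod 256 = 115
Complement = 140

140


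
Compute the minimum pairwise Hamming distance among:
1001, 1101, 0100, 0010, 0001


Comparing all pairs, minimum distance: 1
Can detect 0 errors, correct 0 errors

1


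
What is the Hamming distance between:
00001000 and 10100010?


XOR: 10101010
Count of 1s: 4

4


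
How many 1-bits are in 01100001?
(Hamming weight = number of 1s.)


Counting 1s in 01100001

3


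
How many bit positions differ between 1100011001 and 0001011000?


XOR: 1101000001
Count of 1s: 4

4
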